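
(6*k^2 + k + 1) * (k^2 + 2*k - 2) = 6*k^4 + 13*k^3 - 9*k^2 - 2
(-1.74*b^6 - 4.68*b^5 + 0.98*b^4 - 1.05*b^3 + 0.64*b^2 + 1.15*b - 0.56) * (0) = 0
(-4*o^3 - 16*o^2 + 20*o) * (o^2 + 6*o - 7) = -4*o^5 - 40*o^4 - 48*o^3 + 232*o^2 - 140*o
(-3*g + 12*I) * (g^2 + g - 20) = -3*g^3 - 3*g^2 + 12*I*g^2 + 60*g + 12*I*g - 240*I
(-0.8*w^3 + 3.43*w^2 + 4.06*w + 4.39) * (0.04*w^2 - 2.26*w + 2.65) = -0.032*w^5 + 1.9452*w^4 - 9.7094*w^3 + 0.089500000000001*w^2 + 0.8376*w + 11.6335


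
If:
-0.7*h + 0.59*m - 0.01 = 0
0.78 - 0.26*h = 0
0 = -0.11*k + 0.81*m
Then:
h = 3.00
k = 26.33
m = 3.58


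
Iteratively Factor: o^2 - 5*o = (o)*(o - 5)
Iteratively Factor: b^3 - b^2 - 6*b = (b)*(b^2 - b - 6) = b*(b + 2)*(b - 3)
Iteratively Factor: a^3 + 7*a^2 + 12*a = (a + 4)*(a^2 + 3*a) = a*(a + 4)*(a + 3)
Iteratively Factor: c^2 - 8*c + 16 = (c - 4)*(c - 4)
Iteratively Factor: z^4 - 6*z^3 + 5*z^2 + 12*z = (z - 4)*(z^3 - 2*z^2 - 3*z) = (z - 4)*(z + 1)*(z^2 - 3*z) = (z - 4)*(z - 3)*(z + 1)*(z)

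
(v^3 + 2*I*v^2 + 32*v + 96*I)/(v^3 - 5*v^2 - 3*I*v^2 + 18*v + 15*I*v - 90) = (v^2 + 8*I*v - 16)/(v^2 + v*(-5 + 3*I) - 15*I)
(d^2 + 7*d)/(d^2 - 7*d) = (d + 7)/(d - 7)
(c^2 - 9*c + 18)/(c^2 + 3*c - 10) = (c^2 - 9*c + 18)/(c^2 + 3*c - 10)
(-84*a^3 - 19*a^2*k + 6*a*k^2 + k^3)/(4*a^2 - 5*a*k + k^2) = (-21*a^2 - 10*a*k - k^2)/(a - k)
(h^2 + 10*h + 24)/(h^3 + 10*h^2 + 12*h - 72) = (h + 4)/(h^2 + 4*h - 12)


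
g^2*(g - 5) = g^3 - 5*g^2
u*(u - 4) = u^2 - 4*u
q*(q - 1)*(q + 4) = q^3 + 3*q^2 - 4*q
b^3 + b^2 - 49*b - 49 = (b - 7)*(b + 1)*(b + 7)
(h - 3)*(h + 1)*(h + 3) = h^3 + h^2 - 9*h - 9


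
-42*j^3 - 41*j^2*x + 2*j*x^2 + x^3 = (-6*j + x)*(j + x)*(7*j + x)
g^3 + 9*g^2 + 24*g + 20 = (g + 2)^2*(g + 5)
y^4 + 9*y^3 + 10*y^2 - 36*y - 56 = (y - 2)*(y + 2)^2*(y + 7)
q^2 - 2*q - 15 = (q - 5)*(q + 3)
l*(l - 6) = l^2 - 6*l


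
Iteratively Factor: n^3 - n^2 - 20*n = (n + 4)*(n^2 - 5*n) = (n - 5)*(n + 4)*(n)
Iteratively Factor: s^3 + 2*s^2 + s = (s + 1)*(s^2 + s) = s*(s + 1)*(s + 1)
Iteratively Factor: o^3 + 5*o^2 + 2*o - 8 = (o + 4)*(o^2 + o - 2) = (o + 2)*(o + 4)*(o - 1)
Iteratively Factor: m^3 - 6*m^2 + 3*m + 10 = (m - 2)*(m^2 - 4*m - 5) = (m - 2)*(m + 1)*(m - 5)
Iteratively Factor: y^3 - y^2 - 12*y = (y - 4)*(y^2 + 3*y) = (y - 4)*(y + 3)*(y)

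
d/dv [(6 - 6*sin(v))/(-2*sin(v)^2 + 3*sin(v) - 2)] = 6*(4*sin(v) + cos(2*v) - 2)*cos(v)/(-3*sin(v) - cos(2*v) + 3)^2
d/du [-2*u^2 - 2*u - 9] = -4*u - 2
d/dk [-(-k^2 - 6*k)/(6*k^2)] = -1/k^2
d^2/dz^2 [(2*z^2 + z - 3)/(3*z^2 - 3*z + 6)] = 2*(3*z^3 - 21*z^2 + 3*z + 13)/(3*(z^6 - 3*z^5 + 9*z^4 - 13*z^3 + 18*z^2 - 12*z + 8))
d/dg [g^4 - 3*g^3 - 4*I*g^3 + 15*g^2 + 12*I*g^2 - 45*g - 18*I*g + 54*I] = 4*g^3 + g^2*(-9 - 12*I) + g*(30 + 24*I) - 45 - 18*I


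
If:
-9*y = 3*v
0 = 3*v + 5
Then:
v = -5/3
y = 5/9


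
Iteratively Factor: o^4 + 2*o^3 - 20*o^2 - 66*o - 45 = (o + 3)*(o^3 - o^2 - 17*o - 15) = (o + 3)^2*(o^2 - 4*o - 5) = (o + 1)*(o + 3)^2*(o - 5)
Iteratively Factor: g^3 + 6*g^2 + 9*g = (g + 3)*(g^2 + 3*g) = g*(g + 3)*(g + 3)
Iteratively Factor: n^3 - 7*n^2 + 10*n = (n - 2)*(n^2 - 5*n) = (n - 5)*(n - 2)*(n)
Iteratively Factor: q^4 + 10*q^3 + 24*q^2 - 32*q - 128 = (q + 4)*(q^3 + 6*q^2 - 32) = (q + 4)^2*(q^2 + 2*q - 8) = (q - 2)*(q + 4)^2*(q + 4)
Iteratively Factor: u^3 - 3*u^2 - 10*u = (u - 5)*(u^2 + 2*u) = (u - 5)*(u + 2)*(u)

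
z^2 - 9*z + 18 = (z - 6)*(z - 3)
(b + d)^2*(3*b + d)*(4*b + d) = 12*b^4 + 31*b^3*d + 27*b^2*d^2 + 9*b*d^3 + d^4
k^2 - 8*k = k*(k - 8)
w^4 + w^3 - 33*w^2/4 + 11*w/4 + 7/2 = (w - 2)*(w - 1)*(w + 1/2)*(w + 7/2)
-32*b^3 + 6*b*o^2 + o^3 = (-2*b + o)*(4*b + o)^2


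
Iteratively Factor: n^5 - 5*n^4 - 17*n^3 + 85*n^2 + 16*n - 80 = (n + 4)*(n^4 - 9*n^3 + 19*n^2 + 9*n - 20) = (n - 5)*(n + 4)*(n^3 - 4*n^2 - n + 4) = (n - 5)*(n - 1)*(n + 4)*(n^2 - 3*n - 4) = (n - 5)*(n - 4)*(n - 1)*(n + 4)*(n + 1)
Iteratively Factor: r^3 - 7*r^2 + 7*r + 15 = (r + 1)*(r^2 - 8*r + 15) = (r - 5)*(r + 1)*(r - 3)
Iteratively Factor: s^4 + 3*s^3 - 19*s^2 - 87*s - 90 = (s + 3)*(s^3 - 19*s - 30) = (s - 5)*(s + 3)*(s^2 + 5*s + 6) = (s - 5)*(s + 2)*(s + 3)*(s + 3)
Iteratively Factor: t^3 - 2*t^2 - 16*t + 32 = (t - 4)*(t^2 + 2*t - 8) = (t - 4)*(t + 4)*(t - 2)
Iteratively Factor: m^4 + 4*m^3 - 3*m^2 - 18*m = (m + 3)*(m^3 + m^2 - 6*m) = (m - 2)*(m + 3)*(m^2 + 3*m) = (m - 2)*(m + 3)^2*(m)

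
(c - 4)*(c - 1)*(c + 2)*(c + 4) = c^4 + c^3 - 18*c^2 - 16*c + 32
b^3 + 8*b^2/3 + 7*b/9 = b*(b + 1/3)*(b + 7/3)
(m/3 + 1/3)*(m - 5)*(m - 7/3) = m^3/3 - 19*m^2/9 + 13*m/9 + 35/9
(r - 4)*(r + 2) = r^2 - 2*r - 8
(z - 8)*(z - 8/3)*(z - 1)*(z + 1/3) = z^4 - 34*z^3/3 + 253*z^2/9 - 32*z/3 - 64/9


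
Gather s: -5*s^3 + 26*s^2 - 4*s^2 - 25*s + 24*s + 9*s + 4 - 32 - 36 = -5*s^3 + 22*s^2 + 8*s - 64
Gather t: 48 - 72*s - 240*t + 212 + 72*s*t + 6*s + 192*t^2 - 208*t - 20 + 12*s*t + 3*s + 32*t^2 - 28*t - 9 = -63*s + 224*t^2 + t*(84*s - 476) + 231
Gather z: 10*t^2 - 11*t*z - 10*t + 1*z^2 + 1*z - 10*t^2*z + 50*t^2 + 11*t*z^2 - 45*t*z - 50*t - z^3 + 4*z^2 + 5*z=60*t^2 - 60*t - z^3 + z^2*(11*t + 5) + z*(-10*t^2 - 56*t + 6)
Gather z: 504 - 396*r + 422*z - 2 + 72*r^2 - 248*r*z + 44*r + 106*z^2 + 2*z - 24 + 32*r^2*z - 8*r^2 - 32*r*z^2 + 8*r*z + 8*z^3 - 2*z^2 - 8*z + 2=64*r^2 - 352*r + 8*z^3 + z^2*(104 - 32*r) + z*(32*r^2 - 240*r + 416) + 480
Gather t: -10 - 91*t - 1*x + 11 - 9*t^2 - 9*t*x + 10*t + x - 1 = -9*t^2 + t*(-9*x - 81)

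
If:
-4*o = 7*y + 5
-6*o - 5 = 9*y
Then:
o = 5/3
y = -5/3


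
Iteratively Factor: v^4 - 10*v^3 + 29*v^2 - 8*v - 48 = (v - 4)*(v^3 - 6*v^2 + 5*v + 12) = (v - 4)*(v + 1)*(v^2 - 7*v + 12) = (v - 4)^2*(v + 1)*(v - 3)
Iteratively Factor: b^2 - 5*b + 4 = (b - 4)*(b - 1)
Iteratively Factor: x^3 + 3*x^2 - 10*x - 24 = (x + 2)*(x^2 + x - 12) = (x + 2)*(x + 4)*(x - 3)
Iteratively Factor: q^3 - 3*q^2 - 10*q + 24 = (q - 4)*(q^2 + q - 6) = (q - 4)*(q - 2)*(q + 3)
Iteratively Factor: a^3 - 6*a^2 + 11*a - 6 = (a - 2)*(a^2 - 4*a + 3) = (a - 2)*(a - 1)*(a - 3)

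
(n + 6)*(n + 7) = n^2 + 13*n + 42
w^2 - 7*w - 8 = (w - 8)*(w + 1)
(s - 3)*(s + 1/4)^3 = s^4 - 9*s^3/4 - 33*s^2/16 - 35*s/64 - 3/64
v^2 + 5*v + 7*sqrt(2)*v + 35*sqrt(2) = (v + 5)*(v + 7*sqrt(2))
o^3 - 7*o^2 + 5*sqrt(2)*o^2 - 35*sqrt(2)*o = o*(o - 7)*(o + 5*sqrt(2))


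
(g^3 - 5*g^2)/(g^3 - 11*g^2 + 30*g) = g/(g - 6)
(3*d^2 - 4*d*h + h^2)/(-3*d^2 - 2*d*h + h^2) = (-d + h)/(d + h)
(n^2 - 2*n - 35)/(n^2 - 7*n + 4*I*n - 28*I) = (n + 5)/(n + 4*I)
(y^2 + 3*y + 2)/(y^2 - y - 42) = (y^2 + 3*y + 2)/(y^2 - y - 42)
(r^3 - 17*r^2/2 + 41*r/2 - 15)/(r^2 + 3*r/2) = (2*r^3 - 17*r^2 + 41*r - 30)/(r*(2*r + 3))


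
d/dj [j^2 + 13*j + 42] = 2*j + 13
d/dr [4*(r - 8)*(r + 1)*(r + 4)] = 12*r^2 - 24*r - 144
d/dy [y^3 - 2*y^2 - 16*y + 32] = 3*y^2 - 4*y - 16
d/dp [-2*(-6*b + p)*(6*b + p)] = -4*p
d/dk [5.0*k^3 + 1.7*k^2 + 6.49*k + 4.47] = 15.0*k^2 + 3.4*k + 6.49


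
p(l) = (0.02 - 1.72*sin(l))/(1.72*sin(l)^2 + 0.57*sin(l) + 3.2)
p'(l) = (0.02 - 1.72*sin(l))*(-3.44*sin(l)*cos(l) - 0.57*cos(l))/(1.72*sin(l)^2 + 0.57*sin(l) + 3.2)^2 - 1.72*cos(l)/(1.72*sin(l)^2 + 0.57*sin(l) + 3.2)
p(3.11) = -0.01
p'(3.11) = 0.53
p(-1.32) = 0.40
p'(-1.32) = -0.04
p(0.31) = -0.14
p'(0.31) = -0.40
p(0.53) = -0.22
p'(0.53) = -0.27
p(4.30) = 0.39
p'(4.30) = 0.07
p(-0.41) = 0.22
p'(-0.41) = -0.44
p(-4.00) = -0.28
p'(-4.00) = 0.12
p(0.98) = -0.29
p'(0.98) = -0.08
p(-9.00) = 0.22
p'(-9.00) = 0.43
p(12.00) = 0.28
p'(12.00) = -0.34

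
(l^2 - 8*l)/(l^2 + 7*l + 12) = l*(l - 8)/(l^2 + 7*l + 12)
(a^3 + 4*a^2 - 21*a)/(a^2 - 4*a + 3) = a*(a + 7)/(a - 1)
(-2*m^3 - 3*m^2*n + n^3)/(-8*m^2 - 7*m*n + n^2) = (2*m^2 + m*n - n^2)/(8*m - n)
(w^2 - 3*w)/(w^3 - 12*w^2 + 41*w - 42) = w/(w^2 - 9*w + 14)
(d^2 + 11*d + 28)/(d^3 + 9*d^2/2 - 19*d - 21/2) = 2*(d + 4)/(2*d^2 - 5*d - 3)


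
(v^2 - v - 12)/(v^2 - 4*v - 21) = (v - 4)/(v - 7)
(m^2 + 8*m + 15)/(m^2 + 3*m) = (m + 5)/m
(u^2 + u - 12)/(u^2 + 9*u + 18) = (u^2 + u - 12)/(u^2 + 9*u + 18)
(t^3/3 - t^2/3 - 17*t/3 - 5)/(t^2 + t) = t/3 - 2/3 - 5/t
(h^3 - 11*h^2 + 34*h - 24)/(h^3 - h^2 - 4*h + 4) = (h^2 - 10*h + 24)/(h^2 - 4)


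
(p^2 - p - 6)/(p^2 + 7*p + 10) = (p - 3)/(p + 5)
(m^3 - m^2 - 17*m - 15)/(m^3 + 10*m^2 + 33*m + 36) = (m^2 - 4*m - 5)/(m^2 + 7*m + 12)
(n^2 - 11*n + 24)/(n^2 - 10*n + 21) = (n - 8)/(n - 7)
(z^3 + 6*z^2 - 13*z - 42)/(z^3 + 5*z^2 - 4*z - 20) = (z^2 + 4*z - 21)/(z^2 + 3*z - 10)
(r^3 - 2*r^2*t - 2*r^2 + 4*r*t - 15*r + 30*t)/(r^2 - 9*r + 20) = (r^2 - 2*r*t + 3*r - 6*t)/(r - 4)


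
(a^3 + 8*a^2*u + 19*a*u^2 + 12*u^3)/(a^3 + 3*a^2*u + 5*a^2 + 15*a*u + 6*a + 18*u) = (a^2 + 5*a*u + 4*u^2)/(a^2 + 5*a + 6)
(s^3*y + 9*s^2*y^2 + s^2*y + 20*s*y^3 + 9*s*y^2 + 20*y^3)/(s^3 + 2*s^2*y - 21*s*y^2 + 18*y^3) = y*(s^3 + 9*s^2*y + s^2 + 20*s*y^2 + 9*s*y + 20*y^2)/(s^3 + 2*s^2*y - 21*s*y^2 + 18*y^3)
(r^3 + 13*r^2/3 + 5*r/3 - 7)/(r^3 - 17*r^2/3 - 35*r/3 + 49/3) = (r + 3)/(r - 7)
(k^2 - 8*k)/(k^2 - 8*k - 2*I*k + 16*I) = k/(k - 2*I)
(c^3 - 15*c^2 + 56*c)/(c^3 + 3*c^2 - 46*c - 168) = c*(c - 8)/(c^2 + 10*c + 24)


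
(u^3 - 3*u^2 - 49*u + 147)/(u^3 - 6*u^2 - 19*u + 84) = (u + 7)/(u + 4)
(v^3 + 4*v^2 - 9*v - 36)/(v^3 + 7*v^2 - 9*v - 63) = (v + 4)/(v + 7)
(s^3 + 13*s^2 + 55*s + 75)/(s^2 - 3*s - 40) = (s^2 + 8*s + 15)/(s - 8)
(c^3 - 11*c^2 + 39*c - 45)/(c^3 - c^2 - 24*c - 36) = (-c^3 + 11*c^2 - 39*c + 45)/(-c^3 + c^2 + 24*c + 36)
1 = 1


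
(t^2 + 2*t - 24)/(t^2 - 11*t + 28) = (t + 6)/(t - 7)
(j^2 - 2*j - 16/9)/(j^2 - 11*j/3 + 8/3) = (j + 2/3)/(j - 1)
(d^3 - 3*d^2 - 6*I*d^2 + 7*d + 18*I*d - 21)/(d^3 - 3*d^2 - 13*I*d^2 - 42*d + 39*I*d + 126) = (d + I)/(d - 6*I)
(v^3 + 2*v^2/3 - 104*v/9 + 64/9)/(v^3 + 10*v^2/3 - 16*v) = (3*v^2 + 10*v - 8)/(3*v*(v + 6))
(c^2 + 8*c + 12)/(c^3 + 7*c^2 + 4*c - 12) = 1/(c - 1)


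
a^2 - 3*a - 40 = (a - 8)*(a + 5)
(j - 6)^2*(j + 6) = j^3 - 6*j^2 - 36*j + 216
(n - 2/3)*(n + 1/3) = n^2 - n/3 - 2/9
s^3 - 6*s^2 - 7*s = s*(s - 7)*(s + 1)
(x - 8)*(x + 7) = x^2 - x - 56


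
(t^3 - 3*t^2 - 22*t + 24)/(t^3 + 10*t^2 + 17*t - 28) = (t - 6)/(t + 7)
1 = 1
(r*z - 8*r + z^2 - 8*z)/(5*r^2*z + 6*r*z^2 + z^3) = (z - 8)/(z*(5*r + z))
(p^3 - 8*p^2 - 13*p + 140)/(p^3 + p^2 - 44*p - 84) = (p^2 - p - 20)/(p^2 + 8*p + 12)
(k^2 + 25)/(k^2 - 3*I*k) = (k^2 + 25)/(k*(k - 3*I))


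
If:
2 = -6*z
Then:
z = -1/3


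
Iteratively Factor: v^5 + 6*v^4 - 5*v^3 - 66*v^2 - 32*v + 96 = (v + 4)*(v^4 + 2*v^3 - 13*v^2 - 14*v + 24) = (v - 1)*(v + 4)*(v^3 + 3*v^2 - 10*v - 24) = (v - 3)*(v - 1)*(v + 4)*(v^2 + 6*v + 8) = (v - 3)*(v - 1)*(v + 4)^2*(v + 2)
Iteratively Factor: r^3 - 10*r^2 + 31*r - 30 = (r - 2)*(r^2 - 8*r + 15) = (r - 3)*(r - 2)*(r - 5)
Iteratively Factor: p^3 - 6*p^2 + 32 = (p - 4)*(p^2 - 2*p - 8) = (p - 4)^2*(p + 2)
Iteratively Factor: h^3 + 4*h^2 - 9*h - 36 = (h - 3)*(h^2 + 7*h + 12) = (h - 3)*(h + 3)*(h + 4)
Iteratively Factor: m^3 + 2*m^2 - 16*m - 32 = (m + 4)*(m^2 - 2*m - 8) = (m + 2)*(m + 4)*(m - 4)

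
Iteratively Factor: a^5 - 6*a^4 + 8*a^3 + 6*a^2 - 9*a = (a + 1)*(a^4 - 7*a^3 + 15*a^2 - 9*a) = (a - 3)*(a + 1)*(a^3 - 4*a^2 + 3*a) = (a - 3)^2*(a + 1)*(a^2 - a) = (a - 3)^2*(a - 1)*(a + 1)*(a)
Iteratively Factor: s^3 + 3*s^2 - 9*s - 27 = (s + 3)*(s^2 - 9) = (s + 3)^2*(s - 3)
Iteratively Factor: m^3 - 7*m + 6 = (m - 2)*(m^2 + 2*m - 3) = (m - 2)*(m + 3)*(m - 1)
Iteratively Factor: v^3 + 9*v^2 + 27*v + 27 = (v + 3)*(v^2 + 6*v + 9) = (v + 3)^2*(v + 3)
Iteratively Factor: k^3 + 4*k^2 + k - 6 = (k + 2)*(k^2 + 2*k - 3) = (k - 1)*(k + 2)*(k + 3)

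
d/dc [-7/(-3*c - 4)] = -21/(3*c + 4)^2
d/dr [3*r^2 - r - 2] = 6*r - 1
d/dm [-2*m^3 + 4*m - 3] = 4 - 6*m^2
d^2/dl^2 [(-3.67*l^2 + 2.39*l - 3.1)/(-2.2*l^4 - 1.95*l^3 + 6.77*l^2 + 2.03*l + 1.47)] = (106.5768*l^8 - 44.3454*l^7 + 273.26271*l^6 + 754.70475*l^5 - 192.34824*l^4 - 1056.354476*l^3 + 597.816582*l^2 + 451.648806*l - 6.027196)/(10.648*l^12 + 28.314*l^11 - 73.2039*l^10 - 196.320525*l^9 + 151.671765*l^8 + 388.53636*l^7 - 7.70046799999994*l^6 - 99.187746*l^5 - 236.642658*l^4 - 116.938304*l^3 - 62.061048*l^2 - 13.159881*l - 3.176523)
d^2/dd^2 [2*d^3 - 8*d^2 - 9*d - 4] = 12*d - 16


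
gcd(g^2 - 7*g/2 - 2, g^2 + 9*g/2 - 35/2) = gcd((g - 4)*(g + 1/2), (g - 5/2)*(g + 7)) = 1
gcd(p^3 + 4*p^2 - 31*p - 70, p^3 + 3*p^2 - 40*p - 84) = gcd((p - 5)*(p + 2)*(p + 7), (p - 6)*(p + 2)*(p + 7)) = p^2 + 9*p + 14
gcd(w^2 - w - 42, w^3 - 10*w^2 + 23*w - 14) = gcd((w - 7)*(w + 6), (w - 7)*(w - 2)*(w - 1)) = w - 7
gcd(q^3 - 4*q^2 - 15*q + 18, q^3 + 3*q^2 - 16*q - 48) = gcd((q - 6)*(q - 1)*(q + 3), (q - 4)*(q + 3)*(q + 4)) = q + 3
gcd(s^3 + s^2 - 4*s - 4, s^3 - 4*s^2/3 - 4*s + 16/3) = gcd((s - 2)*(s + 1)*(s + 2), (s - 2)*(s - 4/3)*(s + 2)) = s^2 - 4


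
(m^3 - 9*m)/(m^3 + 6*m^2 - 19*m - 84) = m*(m - 3)/(m^2 + 3*m - 28)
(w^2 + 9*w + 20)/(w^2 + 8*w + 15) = (w + 4)/(w + 3)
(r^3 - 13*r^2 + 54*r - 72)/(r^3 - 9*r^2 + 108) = (r^2 - 7*r + 12)/(r^2 - 3*r - 18)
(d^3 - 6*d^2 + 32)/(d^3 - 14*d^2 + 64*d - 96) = (d + 2)/(d - 6)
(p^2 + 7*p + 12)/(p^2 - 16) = (p + 3)/(p - 4)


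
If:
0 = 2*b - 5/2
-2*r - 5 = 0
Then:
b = 5/4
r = -5/2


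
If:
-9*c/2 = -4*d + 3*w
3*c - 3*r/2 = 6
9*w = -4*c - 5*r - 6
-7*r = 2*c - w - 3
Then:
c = 293/158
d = 1377/1264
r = -23/79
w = -105/79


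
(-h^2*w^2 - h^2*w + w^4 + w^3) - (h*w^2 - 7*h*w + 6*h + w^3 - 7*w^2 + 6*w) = -h^2*w^2 - h^2*w - h*w^2 + 7*h*w - 6*h + w^4 + 7*w^2 - 6*w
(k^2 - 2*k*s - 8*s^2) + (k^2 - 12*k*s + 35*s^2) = 2*k^2 - 14*k*s + 27*s^2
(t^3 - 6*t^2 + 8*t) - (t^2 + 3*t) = t^3 - 7*t^2 + 5*t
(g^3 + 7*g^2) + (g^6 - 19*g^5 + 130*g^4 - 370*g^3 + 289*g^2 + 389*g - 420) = g^6 - 19*g^5 + 130*g^4 - 369*g^3 + 296*g^2 + 389*g - 420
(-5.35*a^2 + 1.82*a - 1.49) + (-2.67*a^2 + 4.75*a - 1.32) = -8.02*a^2 + 6.57*a - 2.81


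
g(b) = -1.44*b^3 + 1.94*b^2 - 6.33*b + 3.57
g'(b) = -4.32*b^2 + 3.88*b - 6.33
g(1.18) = -3.56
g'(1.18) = -7.77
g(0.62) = 0.05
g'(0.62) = -5.59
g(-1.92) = 33.07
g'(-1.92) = -29.70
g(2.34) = -19.07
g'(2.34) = -20.91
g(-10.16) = 1778.37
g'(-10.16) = -491.69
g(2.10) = -14.50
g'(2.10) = -17.23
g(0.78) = -0.87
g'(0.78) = -5.93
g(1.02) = -2.40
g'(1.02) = -6.87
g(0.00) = 3.57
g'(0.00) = -6.33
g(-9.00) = 1267.44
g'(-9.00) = -391.17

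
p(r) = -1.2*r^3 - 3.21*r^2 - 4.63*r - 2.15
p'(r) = -3.6*r^2 - 6.42*r - 4.63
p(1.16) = -13.71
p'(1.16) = -16.92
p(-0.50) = -0.49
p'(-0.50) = -2.32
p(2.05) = -35.47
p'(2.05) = -32.92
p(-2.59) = 9.16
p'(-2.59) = -12.15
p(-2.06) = 4.26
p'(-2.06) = -6.68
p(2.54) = -54.28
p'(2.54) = -44.16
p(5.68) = -351.91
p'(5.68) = -157.24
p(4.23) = -170.00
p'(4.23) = -96.20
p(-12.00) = 1664.77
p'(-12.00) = -445.99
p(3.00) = -77.33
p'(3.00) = -56.29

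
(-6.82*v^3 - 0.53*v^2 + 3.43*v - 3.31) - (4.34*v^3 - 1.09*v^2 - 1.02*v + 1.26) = -11.16*v^3 + 0.56*v^2 + 4.45*v - 4.57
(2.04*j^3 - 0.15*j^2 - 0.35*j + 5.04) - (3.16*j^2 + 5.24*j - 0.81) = 2.04*j^3 - 3.31*j^2 - 5.59*j + 5.85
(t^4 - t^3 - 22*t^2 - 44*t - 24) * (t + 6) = t^5 + 5*t^4 - 28*t^3 - 176*t^2 - 288*t - 144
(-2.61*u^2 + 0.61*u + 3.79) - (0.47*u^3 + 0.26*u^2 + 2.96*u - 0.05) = -0.47*u^3 - 2.87*u^2 - 2.35*u + 3.84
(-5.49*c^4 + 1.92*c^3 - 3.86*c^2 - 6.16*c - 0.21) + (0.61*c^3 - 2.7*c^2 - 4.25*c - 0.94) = -5.49*c^4 + 2.53*c^3 - 6.56*c^2 - 10.41*c - 1.15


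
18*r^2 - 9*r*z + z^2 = (-6*r + z)*(-3*r + z)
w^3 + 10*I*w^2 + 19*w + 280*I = (w - 5*I)*(w + 7*I)*(w + 8*I)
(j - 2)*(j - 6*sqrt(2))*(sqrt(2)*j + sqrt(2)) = sqrt(2)*j^3 - 12*j^2 - sqrt(2)*j^2 - 2*sqrt(2)*j + 12*j + 24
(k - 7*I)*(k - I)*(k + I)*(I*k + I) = I*k^4 + 7*k^3 + I*k^3 + 7*k^2 + I*k^2 + 7*k + I*k + 7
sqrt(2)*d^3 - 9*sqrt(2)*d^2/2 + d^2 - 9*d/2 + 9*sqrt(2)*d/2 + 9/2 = (d - 3)*(d - 3/2)*(sqrt(2)*d + 1)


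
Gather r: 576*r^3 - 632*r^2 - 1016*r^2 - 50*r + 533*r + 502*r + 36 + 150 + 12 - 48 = 576*r^3 - 1648*r^2 + 985*r + 150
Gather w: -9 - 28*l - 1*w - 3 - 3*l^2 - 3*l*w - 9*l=-3*l^2 - 37*l + w*(-3*l - 1) - 12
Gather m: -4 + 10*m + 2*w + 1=10*m + 2*w - 3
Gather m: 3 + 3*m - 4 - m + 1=2*m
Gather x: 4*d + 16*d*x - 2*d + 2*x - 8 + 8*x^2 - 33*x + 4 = 2*d + 8*x^2 + x*(16*d - 31) - 4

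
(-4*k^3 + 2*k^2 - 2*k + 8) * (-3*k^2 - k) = 12*k^5 - 2*k^4 + 4*k^3 - 22*k^2 - 8*k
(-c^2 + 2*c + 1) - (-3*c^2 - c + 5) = 2*c^2 + 3*c - 4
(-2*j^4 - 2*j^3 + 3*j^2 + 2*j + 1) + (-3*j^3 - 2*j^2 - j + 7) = -2*j^4 - 5*j^3 + j^2 + j + 8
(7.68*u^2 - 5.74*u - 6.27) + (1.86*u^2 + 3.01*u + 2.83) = 9.54*u^2 - 2.73*u - 3.44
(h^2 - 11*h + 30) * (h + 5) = h^3 - 6*h^2 - 25*h + 150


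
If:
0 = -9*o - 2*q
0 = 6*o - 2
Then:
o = 1/3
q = -3/2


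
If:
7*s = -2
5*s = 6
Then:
No Solution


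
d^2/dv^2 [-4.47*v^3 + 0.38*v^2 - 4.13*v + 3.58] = 0.76 - 26.82*v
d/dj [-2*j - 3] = -2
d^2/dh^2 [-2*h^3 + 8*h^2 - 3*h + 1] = 16 - 12*h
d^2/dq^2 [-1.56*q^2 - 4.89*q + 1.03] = -3.12000000000000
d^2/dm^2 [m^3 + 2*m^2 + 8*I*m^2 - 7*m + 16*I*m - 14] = 6*m + 4 + 16*I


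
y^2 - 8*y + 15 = (y - 5)*(y - 3)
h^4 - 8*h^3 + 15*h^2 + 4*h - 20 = (h - 5)*(h - 2)^2*(h + 1)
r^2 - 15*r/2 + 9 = (r - 6)*(r - 3/2)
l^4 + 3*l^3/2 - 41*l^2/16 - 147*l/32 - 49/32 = (l - 7/4)*(l + 1/2)*(l + 1)*(l + 7/4)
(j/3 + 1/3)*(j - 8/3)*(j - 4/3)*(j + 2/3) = j^4/3 - 7*j^3/9 - 22*j^2/27 + 88*j/81 + 64/81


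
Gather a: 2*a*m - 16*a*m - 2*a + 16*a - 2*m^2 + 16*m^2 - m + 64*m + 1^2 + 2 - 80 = a*(14 - 14*m) + 14*m^2 + 63*m - 77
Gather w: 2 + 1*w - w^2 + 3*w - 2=-w^2 + 4*w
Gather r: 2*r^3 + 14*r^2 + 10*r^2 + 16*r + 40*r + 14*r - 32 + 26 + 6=2*r^3 + 24*r^2 + 70*r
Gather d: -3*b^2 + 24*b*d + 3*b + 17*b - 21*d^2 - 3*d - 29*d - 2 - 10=-3*b^2 + 20*b - 21*d^2 + d*(24*b - 32) - 12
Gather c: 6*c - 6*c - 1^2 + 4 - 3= 0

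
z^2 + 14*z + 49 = (z + 7)^2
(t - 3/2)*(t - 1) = t^2 - 5*t/2 + 3/2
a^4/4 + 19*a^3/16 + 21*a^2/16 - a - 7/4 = (a/4 + 1/2)*(a - 1)*(a + 7/4)*(a + 2)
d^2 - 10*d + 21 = (d - 7)*(d - 3)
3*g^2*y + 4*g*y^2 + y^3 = y*(g + y)*(3*g + y)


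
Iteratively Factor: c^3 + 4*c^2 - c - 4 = (c - 1)*(c^2 + 5*c + 4) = (c - 1)*(c + 4)*(c + 1)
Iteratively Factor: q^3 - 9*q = (q - 3)*(q^2 + 3*q) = (q - 3)*(q + 3)*(q)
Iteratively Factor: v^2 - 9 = (v - 3)*(v + 3)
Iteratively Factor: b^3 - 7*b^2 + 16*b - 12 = (b - 2)*(b^2 - 5*b + 6) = (b - 2)^2*(b - 3)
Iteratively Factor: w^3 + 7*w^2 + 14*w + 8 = (w + 1)*(w^2 + 6*w + 8) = (w + 1)*(w + 4)*(w + 2)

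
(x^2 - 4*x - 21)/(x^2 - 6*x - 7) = (x + 3)/(x + 1)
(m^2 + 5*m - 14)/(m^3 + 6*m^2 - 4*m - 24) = (m + 7)/(m^2 + 8*m + 12)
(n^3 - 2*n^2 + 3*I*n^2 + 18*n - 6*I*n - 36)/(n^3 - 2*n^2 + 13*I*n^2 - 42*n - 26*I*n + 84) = (n - 3*I)/(n + 7*I)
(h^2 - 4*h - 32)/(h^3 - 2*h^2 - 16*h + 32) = (h - 8)/(h^2 - 6*h + 8)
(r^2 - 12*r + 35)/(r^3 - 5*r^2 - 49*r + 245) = 1/(r + 7)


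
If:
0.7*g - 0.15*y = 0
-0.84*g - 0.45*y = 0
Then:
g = 0.00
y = 0.00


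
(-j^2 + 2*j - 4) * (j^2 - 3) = -j^4 + 2*j^3 - j^2 - 6*j + 12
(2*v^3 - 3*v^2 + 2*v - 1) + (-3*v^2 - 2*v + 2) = 2*v^3 - 6*v^2 + 1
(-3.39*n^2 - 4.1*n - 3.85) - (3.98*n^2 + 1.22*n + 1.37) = -7.37*n^2 - 5.32*n - 5.22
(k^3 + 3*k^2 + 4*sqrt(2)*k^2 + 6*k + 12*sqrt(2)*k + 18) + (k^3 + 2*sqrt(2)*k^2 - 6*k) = 2*k^3 + 3*k^2 + 6*sqrt(2)*k^2 + 12*sqrt(2)*k + 18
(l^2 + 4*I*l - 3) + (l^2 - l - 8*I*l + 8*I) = 2*l^2 - l - 4*I*l - 3 + 8*I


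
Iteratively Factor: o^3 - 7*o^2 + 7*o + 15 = (o + 1)*(o^2 - 8*o + 15) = (o - 3)*(o + 1)*(o - 5)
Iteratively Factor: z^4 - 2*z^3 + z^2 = (z - 1)*(z^3 - z^2) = z*(z - 1)*(z^2 - z) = z^2*(z - 1)*(z - 1)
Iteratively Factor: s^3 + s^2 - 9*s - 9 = (s + 1)*(s^2 - 9) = (s - 3)*(s + 1)*(s + 3)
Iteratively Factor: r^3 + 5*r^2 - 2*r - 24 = (r - 2)*(r^2 + 7*r + 12) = (r - 2)*(r + 4)*(r + 3)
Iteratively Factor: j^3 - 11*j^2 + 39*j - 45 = (j - 3)*(j^2 - 8*j + 15) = (j - 3)^2*(j - 5)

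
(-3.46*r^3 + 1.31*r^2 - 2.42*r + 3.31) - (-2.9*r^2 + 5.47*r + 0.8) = -3.46*r^3 + 4.21*r^2 - 7.89*r + 2.51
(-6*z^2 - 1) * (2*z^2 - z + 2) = -12*z^4 + 6*z^3 - 14*z^2 + z - 2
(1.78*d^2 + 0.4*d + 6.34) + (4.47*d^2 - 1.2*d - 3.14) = 6.25*d^2 - 0.8*d + 3.2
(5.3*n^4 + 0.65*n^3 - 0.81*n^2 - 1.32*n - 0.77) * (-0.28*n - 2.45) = -1.484*n^5 - 13.167*n^4 - 1.3657*n^3 + 2.3541*n^2 + 3.4496*n + 1.8865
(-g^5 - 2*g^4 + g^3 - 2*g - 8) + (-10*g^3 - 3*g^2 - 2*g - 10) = -g^5 - 2*g^4 - 9*g^3 - 3*g^2 - 4*g - 18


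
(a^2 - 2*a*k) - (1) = a^2 - 2*a*k - 1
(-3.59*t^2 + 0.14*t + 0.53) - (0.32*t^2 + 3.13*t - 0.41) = -3.91*t^2 - 2.99*t + 0.94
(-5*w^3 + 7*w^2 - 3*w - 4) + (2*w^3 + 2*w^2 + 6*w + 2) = -3*w^3 + 9*w^2 + 3*w - 2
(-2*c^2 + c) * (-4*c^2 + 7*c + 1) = 8*c^4 - 18*c^3 + 5*c^2 + c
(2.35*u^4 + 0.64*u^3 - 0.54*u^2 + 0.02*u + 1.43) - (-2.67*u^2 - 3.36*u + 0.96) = 2.35*u^4 + 0.64*u^3 + 2.13*u^2 + 3.38*u + 0.47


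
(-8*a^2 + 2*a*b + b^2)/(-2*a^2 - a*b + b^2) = (4*a + b)/(a + b)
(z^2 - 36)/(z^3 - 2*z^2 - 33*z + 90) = (z - 6)/(z^2 - 8*z + 15)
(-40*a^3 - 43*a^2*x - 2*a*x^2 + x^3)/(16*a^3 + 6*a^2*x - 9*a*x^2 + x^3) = (5*a + x)/(-2*a + x)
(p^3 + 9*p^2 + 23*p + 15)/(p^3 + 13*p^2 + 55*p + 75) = (p + 1)/(p + 5)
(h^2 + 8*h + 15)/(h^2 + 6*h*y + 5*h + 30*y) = (h + 3)/(h + 6*y)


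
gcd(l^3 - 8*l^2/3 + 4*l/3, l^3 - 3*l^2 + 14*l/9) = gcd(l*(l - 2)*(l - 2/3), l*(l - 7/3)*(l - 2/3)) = l^2 - 2*l/3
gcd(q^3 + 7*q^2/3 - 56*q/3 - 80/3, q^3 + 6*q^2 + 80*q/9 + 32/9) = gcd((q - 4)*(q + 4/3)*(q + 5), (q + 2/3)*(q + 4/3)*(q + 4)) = q + 4/3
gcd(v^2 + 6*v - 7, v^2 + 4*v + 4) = 1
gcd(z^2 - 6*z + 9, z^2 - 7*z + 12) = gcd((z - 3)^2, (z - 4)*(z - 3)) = z - 3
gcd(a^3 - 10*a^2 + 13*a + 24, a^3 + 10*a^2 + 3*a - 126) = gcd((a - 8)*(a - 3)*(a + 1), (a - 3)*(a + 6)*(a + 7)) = a - 3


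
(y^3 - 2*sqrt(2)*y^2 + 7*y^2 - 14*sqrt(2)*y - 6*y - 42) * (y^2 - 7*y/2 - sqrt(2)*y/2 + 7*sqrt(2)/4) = y^5 - 5*sqrt(2)*y^4/2 + 7*y^4/2 - 57*y^3/2 - 35*sqrt(2)*y^3/4 - 14*y^2 + 257*sqrt(2)*y^2/4 + 21*sqrt(2)*y/2 + 98*y - 147*sqrt(2)/2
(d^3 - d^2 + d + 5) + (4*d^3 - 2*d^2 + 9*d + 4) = 5*d^3 - 3*d^2 + 10*d + 9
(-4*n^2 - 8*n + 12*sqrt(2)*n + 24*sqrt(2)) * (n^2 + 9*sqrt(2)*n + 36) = -4*n^4 - 24*sqrt(2)*n^3 - 8*n^3 - 48*sqrt(2)*n^2 + 72*n^2 + 144*n + 432*sqrt(2)*n + 864*sqrt(2)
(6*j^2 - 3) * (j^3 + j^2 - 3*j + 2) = 6*j^5 + 6*j^4 - 21*j^3 + 9*j^2 + 9*j - 6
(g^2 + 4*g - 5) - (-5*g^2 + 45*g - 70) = 6*g^2 - 41*g + 65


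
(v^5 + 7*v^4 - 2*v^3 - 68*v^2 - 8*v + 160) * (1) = v^5 + 7*v^4 - 2*v^3 - 68*v^2 - 8*v + 160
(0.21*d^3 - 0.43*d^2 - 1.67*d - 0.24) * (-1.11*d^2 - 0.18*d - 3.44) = -0.2331*d^5 + 0.4395*d^4 + 1.2087*d^3 + 2.0462*d^2 + 5.788*d + 0.8256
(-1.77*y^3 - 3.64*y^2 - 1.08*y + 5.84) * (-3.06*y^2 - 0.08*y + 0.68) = 5.4162*y^5 + 11.28*y^4 + 2.3924*y^3 - 20.2592*y^2 - 1.2016*y + 3.9712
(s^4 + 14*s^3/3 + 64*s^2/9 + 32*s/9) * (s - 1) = s^5 + 11*s^4/3 + 22*s^3/9 - 32*s^2/9 - 32*s/9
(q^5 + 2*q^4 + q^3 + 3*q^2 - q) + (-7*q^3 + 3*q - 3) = q^5 + 2*q^4 - 6*q^3 + 3*q^2 + 2*q - 3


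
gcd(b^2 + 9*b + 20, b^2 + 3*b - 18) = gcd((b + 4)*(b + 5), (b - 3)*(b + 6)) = 1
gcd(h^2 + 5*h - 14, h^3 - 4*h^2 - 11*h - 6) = 1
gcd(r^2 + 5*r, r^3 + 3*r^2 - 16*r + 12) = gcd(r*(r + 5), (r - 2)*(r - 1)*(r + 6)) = 1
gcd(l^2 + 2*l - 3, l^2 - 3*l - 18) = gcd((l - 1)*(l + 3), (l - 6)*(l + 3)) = l + 3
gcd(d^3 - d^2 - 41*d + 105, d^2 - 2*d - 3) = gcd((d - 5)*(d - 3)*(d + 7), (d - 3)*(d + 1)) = d - 3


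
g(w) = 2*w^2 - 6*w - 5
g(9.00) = 103.00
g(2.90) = -5.58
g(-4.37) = 59.41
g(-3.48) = 40.10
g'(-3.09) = -18.36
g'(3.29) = 7.16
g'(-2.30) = -15.20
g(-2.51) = 22.66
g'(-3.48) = -19.92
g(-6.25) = 110.62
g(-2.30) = 19.38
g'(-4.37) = -23.48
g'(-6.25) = -31.00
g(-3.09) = 32.64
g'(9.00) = 30.00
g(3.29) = -3.09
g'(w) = 4*w - 6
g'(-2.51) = -16.04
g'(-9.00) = -42.00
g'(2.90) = 5.60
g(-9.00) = 211.00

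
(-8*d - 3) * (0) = 0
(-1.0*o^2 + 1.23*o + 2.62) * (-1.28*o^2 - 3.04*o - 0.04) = 1.28*o^4 + 1.4656*o^3 - 7.0528*o^2 - 8.014*o - 0.1048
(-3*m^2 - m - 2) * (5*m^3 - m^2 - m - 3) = -15*m^5 - 2*m^4 - 6*m^3 + 12*m^2 + 5*m + 6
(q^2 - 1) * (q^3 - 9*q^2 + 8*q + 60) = q^5 - 9*q^4 + 7*q^3 + 69*q^2 - 8*q - 60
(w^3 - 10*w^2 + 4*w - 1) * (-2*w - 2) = -2*w^4 + 18*w^3 + 12*w^2 - 6*w + 2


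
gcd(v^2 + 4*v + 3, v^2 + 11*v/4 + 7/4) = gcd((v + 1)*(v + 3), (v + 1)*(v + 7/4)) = v + 1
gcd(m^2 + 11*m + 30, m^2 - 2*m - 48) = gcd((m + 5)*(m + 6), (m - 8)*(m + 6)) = m + 6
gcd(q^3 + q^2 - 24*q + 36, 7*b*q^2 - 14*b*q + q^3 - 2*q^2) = q - 2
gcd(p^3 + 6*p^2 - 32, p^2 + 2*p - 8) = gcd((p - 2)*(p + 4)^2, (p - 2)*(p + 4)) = p^2 + 2*p - 8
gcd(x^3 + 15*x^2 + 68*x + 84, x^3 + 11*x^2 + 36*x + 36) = x^2 + 8*x + 12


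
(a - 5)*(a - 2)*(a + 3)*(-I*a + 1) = -I*a^4 + a^3 + 4*I*a^3 - 4*a^2 + 11*I*a^2 - 11*a - 30*I*a + 30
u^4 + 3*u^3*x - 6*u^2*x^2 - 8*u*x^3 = u*(u - 2*x)*(u + x)*(u + 4*x)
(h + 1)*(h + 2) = h^2 + 3*h + 2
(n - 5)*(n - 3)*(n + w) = n^3 + n^2*w - 8*n^2 - 8*n*w + 15*n + 15*w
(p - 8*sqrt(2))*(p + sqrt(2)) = p^2 - 7*sqrt(2)*p - 16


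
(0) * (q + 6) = 0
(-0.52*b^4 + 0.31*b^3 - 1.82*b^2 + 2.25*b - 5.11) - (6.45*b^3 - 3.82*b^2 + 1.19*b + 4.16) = -0.52*b^4 - 6.14*b^3 + 2.0*b^2 + 1.06*b - 9.27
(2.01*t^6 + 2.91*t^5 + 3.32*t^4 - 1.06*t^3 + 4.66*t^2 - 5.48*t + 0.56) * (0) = 0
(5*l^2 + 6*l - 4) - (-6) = 5*l^2 + 6*l + 2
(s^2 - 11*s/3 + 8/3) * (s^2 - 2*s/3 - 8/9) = s^4 - 13*s^3/3 + 38*s^2/9 + 40*s/27 - 64/27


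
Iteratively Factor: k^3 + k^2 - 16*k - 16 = (k + 1)*(k^2 - 16) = (k - 4)*(k + 1)*(k + 4)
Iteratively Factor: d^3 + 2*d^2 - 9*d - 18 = (d + 2)*(d^2 - 9) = (d + 2)*(d + 3)*(d - 3)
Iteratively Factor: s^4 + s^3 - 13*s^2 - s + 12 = (s + 4)*(s^3 - 3*s^2 - s + 3) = (s - 3)*(s + 4)*(s^2 - 1) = (s - 3)*(s + 1)*(s + 4)*(s - 1)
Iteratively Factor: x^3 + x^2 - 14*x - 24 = (x - 4)*(x^2 + 5*x + 6) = (x - 4)*(x + 3)*(x + 2)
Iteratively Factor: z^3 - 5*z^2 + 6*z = (z - 3)*(z^2 - 2*z) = z*(z - 3)*(z - 2)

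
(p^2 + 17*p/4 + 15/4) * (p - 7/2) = p^3 + 3*p^2/4 - 89*p/8 - 105/8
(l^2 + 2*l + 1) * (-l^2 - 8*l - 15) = -l^4 - 10*l^3 - 32*l^2 - 38*l - 15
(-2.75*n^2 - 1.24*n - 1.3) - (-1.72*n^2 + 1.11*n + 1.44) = -1.03*n^2 - 2.35*n - 2.74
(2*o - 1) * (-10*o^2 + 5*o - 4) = -20*o^3 + 20*o^2 - 13*o + 4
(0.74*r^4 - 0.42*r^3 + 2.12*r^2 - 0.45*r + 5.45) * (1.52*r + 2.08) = 1.1248*r^5 + 0.9008*r^4 + 2.3488*r^3 + 3.7256*r^2 + 7.348*r + 11.336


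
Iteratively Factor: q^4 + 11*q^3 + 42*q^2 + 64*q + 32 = (q + 1)*(q^3 + 10*q^2 + 32*q + 32) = (q + 1)*(q + 4)*(q^2 + 6*q + 8) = (q + 1)*(q + 2)*(q + 4)*(q + 4)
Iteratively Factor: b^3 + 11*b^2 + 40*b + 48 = (b + 4)*(b^2 + 7*b + 12) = (b + 3)*(b + 4)*(b + 4)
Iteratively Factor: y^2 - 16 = (y - 4)*(y + 4)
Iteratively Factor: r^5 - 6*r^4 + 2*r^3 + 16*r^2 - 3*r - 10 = (r - 2)*(r^4 - 4*r^3 - 6*r^2 + 4*r + 5) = (r - 2)*(r + 1)*(r^3 - 5*r^2 - r + 5) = (r - 5)*(r - 2)*(r + 1)*(r^2 - 1) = (r - 5)*(r - 2)*(r - 1)*(r + 1)*(r + 1)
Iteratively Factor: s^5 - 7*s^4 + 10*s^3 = (s)*(s^4 - 7*s^3 + 10*s^2) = s^2*(s^3 - 7*s^2 + 10*s) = s^3*(s^2 - 7*s + 10) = s^3*(s - 5)*(s - 2)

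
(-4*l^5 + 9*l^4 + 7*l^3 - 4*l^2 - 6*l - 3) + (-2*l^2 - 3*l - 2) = -4*l^5 + 9*l^4 + 7*l^3 - 6*l^2 - 9*l - 5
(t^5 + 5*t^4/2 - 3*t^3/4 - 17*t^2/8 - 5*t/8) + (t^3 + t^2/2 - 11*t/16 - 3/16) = t^5 + 5*t^4/2 + t^3/4 - 13*t^2/8 - 21*t/16 - 3/16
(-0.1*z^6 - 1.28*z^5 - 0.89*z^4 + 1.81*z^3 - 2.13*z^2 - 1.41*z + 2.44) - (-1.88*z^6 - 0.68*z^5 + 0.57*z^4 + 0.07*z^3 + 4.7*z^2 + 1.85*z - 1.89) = 1.78*z^6 - 0.6*z^5 - 1.46*z^4 + 1.74*z^3 - 6.83*z^2 - 3.26*z + 4.33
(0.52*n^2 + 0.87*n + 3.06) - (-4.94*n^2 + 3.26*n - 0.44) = 5.46*n^2 - 2.39*n + 3.5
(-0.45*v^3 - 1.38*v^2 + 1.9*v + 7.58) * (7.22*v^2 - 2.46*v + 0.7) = -3.249*v^5 - 8.8566*v^4 + 16.7978*v^3 + 49.0876*v^2 - 17.3168*v + 5.306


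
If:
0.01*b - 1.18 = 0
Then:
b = 118.00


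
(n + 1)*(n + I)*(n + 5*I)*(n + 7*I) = n^4 + n^3 + 13*I*n^3 - 47*n^2 + 13*I*n^2 - 47*n - 35*I*n - 35*I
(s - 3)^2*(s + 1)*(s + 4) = s^4 - s^3 - 17*s^2 + 21*s + 36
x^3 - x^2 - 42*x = x*(x - 7)*(x + 6)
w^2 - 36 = (w - 6)*(w + 6)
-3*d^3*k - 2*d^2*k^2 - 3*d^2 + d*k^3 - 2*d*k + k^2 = (-3*d + k)*(d + k)*(d*k + 1)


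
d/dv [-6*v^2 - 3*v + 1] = -12*v - 3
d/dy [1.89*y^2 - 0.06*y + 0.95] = 3.78*y - 0.06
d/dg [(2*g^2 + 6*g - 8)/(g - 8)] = 2*(g^2 - 16*g - 20)/(g^2 - 16*g + 64)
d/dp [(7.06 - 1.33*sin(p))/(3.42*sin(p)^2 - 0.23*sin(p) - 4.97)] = (4.5486*sin(p)^2 - 48.2904*sin(p) + 8.2339)*cos(p)/(11.6964*sin(p)^4 - 1.5732*sin(p)^3 - 33.9419*sin(p)^2 + 2.2862*sin(p) + 24.7009)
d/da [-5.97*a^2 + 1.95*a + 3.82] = 1.95 - 11.94*a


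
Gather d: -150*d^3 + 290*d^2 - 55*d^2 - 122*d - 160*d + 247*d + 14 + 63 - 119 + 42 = -150*d^3 + 235*d^2 - 35*d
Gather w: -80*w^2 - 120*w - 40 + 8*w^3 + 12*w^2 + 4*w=8*w^3 - 68*w^2 - 116*w - 40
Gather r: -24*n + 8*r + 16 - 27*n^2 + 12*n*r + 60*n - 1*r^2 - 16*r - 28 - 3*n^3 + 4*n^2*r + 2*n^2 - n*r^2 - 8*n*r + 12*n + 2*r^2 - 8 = -3*n^3 - 25*n^2 + 48*n + r^2*(1 - n) + r*(4*n^2 + 4*n - 8) - 20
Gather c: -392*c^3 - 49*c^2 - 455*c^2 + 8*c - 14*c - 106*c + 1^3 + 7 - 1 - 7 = -392*c^3 - 504*c^2 - 112*c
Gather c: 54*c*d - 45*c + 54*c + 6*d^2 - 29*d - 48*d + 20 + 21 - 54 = c*(54*d + 9) + 6*d^2 - 77*d - 13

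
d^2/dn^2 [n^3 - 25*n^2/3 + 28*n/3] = 6*n - 50/3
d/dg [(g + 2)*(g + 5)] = 2*g + 7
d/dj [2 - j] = -1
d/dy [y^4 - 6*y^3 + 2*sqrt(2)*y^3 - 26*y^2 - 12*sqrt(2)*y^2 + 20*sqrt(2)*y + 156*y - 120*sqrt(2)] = 4*y^3 - 18*y^2 + 6*sqrt(2)*y^2 - 52*y - 24*sqrt(2)*y + 20*sqrt(2) + 156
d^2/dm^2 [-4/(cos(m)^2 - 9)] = 8*(2*sin(m)^4 - 19*sin(m)^2 + 8)/(cos(m)^2 - 9)^3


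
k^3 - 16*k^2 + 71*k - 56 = (k - 8)*(k - 7)*(k - 1)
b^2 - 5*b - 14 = (b - 7)*(b + 2)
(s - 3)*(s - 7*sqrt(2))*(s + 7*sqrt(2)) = s^3 - 3*s^2 - 98*s + 294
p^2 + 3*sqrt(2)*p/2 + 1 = (p + sqrt(2)/2)*(p + sqrt(2))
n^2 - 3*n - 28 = (n - 7)*(n + 4)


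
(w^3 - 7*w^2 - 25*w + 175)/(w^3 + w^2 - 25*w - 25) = (w - 7)/(w + 1)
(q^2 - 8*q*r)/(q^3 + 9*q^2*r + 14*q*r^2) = (q - 8*r)/(q^2 + 9*q*r + 14*r^2)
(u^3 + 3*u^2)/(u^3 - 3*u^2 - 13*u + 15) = u^2/(u^2 - 6*u + 5)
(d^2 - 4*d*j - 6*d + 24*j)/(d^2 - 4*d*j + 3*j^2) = (d^2 - 4*d*j - 6*d + 24*j)/(d^2 - 4*d*j + 3*j^2)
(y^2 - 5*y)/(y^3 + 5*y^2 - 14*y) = (y - 5)/(y^2 + 5*y - 14)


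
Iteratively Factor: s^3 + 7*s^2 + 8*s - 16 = (s + 4)*(s^2 + 3*s - 4) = (s - 1)*(s + 4)*(s + 4)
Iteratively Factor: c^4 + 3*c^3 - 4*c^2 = (c + 4)*(c^3 - c^2) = (c - 1)*(c + 4)*(c^2) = c*(c - 1)*(c + 4)*(c)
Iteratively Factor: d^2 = (d)*(d)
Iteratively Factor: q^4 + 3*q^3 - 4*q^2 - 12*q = (q - 2)*(q^3 + 5*q^2 + 6*q) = q*(q - 2)*(q^2 + 5*q + 6) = q*(q - 2)*(q + 2)*(q + 3)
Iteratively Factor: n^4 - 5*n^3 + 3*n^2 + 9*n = (n + 1)*(n^3 - 6*n^2 + 9*n) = (n - 3)*(n + 1)*(n^2 - 3*n) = (n - 3)^2*(n + 1)*(n)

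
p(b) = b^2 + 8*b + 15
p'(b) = 2*b + 8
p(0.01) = 15.08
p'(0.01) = 8.02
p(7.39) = 128.73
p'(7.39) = 22.78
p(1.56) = 29.91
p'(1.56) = 11.12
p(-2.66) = 0.80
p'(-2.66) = 2.68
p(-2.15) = 2.42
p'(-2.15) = 3.70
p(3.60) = 56.76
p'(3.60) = 15.20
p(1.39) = 28.05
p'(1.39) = 10.78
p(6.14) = 101.82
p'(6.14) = 20.28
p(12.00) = 255.00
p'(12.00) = 32.00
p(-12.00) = 63.00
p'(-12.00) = -16.00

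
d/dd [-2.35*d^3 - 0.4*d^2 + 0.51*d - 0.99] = -7.05*d^2 - 0.8*d + 0.51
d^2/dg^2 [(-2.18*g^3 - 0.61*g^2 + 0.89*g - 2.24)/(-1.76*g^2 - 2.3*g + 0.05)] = (-7.105427357601e-15*g^5 - 1.4210854715202e-14*g^4 + 12.995792*g^3 + 40.449624*g^2 + 53.9679*g + 23.89179)/(5.451776*g^6 + 21.37344*g^5 + 27.46656*g^4 + 10.9526*g^3 - 0.7803*g^2 + 0.01725*g - 0.000125)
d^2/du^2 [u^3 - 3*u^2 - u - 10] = 6*u - 6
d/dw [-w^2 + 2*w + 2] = 2 - 2*w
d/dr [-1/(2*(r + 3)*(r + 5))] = (r + 4)/((r + 3)^2*(r + 5)^2)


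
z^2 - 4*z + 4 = (z - 2)^2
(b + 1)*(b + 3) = b^2 + 4*b + 3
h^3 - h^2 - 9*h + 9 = (h - 3)*(h - 1)*(h + 3)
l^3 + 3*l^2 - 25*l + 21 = (l - 3)*(l - 1)*(l + 7)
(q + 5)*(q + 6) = q^2 + 11*q + 30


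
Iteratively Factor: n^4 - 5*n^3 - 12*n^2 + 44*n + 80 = (n - 4)*(n^3 - n^2 - 16*n - 20) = (n - 5)*(n - 4)*(n^2 + 4*n + 4) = (n - 5)*(n - 4)*(n + 2)*(n + 2)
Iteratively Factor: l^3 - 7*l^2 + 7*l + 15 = (l + 1)*(l^2 - 8*l + 15) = (l - 5)*(l + 1)*(l - 3)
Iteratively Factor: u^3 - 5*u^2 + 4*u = (u)*(u^2 - 5*u + 4) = u*(u - 4)*(u - 1)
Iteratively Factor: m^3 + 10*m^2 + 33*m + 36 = (m + 4)*(m^2 + 6*m + 9) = (m + 3)*(m + 4)*(m + 3)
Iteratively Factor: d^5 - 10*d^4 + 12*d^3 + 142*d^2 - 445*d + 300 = (d - 5)*(d^4 - 5*d^3 - 13*d^2 + 77*d - 60) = (d - 5)*(d - 3)*(d^3 - 2*d^2 - 19*d + 20) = (d - 5)*(d - 3)*(d - 1)*(d^2 - d - 20) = (d - 5)*(d - 3)*(d - 1)*(d + 4)*(d - 5)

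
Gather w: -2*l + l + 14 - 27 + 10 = -l - 3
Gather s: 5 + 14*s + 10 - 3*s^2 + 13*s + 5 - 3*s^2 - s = -6*s^2 + 26*s + 20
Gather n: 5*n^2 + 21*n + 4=5*n^2 + 21*n + 4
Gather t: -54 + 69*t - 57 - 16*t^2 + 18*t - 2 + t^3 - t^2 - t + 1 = t^3 - 17*t^2 + 86*t - 112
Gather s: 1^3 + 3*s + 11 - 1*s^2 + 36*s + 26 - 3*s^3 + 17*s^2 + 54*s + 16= -3*s^3 + 16*s^2 + 93*s + 54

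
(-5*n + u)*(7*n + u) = -35*n^2 + 2*n*u + u^2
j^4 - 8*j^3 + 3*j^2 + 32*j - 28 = (j - 7)*(j - 2)*(j - 1)*(j + 2)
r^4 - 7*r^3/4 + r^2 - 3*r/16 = r*(r - 3/4)*(r - 1/2)^2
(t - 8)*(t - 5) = t^2 - 13*t + 40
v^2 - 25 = (v - 5)*(v + 5)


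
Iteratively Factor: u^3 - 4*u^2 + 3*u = (u - 3)*(u^2 - u) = u*(u - 3)*(u - 1)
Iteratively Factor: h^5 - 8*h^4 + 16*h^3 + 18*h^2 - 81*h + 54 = (h - 1)*(h^4 - 7*h^3 + 9*h^2 + 27*h - 54) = (h - 3)*(h - 1)*(h^3 - 4*h^2 - 3*h + 18) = (h - 3)*(h - 1)*(h + 2)*(h^2 - 6*h + 9) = (h - 3)^2*(h - 1)*(h + 2)*(h - 3)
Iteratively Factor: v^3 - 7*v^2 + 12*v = (v - 4)*(v^2 - 3*v) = (v - 4)*(v - 3)*(v)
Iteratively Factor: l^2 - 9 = (l - 3)*(l + 3)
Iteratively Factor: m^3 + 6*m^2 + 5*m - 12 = (m - 1)*(m^2 + 7*m + 12) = (m - 1)*(m + 4)*(m + 3)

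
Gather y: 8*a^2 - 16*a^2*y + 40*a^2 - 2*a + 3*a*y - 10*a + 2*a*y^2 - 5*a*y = 48*a^2 + 2*a*y^2 - 12*a + y*(-16*a^2 - 2*a)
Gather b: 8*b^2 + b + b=8*b^2 + 2*b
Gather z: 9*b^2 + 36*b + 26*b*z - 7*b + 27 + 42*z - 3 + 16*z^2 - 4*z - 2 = 9*b^2 + 29*b + 16*z^2 + z*(26*b + 38) + 22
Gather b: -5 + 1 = -4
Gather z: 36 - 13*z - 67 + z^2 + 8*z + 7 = z^2 - 5*z - 24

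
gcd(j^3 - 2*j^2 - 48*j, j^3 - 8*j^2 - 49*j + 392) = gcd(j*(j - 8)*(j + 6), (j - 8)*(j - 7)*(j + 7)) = j - 8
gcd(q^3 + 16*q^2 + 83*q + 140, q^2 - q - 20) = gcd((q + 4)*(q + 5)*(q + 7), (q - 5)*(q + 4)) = q + 4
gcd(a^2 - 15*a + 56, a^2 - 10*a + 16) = a - 8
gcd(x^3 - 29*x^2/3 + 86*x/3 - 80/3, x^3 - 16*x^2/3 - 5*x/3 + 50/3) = x^2 - 7*x + 10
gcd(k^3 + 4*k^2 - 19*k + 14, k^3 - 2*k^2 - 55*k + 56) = k^2 + 6*k - 7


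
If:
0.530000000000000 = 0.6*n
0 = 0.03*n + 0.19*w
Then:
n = 0.88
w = -0.14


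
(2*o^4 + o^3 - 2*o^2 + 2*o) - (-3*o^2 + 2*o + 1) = 2*o^4 + o^3 + o^2 - 1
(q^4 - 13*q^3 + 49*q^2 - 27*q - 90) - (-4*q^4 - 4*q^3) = 5*q^4 - 9*q^3 + 49*q^2 - 27*q - 90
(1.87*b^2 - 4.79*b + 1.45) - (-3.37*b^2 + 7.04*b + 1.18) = 5.24*b^2 - 11.83*b + 0.27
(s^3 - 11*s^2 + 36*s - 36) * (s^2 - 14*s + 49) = s^5 - 25*s^4 + 239*s^3 - 1079*s^2 + 2268*s - 1764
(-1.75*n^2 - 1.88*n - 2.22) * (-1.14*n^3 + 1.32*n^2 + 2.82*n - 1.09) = 1.995*n^5 - 0.1668*n^4 - 4.8858*n^3 - 6.3245*n^2 - 4.2112*n + 2.4198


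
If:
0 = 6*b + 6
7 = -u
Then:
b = -1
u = -7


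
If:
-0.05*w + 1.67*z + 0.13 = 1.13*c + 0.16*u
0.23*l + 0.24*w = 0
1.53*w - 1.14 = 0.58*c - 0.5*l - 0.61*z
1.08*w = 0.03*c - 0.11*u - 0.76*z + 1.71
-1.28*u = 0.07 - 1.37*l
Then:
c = 1.04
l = -1.48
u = -1.64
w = 1.42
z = 0.51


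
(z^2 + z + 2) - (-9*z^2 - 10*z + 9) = 10*z^2 + 11*z - 7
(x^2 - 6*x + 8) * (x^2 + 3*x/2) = x^4 - 9*x^3/2 - x^2 + 12*x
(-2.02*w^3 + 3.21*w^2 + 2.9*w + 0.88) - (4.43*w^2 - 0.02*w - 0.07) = -2.02*w^3 - 1.22*w^2 + 2.92*w + 0.95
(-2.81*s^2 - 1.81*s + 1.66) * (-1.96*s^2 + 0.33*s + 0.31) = 5.5076*s^4 + 2.6203*s^3 - 4.722*s^2 - 0.0133000000000001*s + 0.5146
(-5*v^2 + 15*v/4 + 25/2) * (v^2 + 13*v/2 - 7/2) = -5*v^4 - 115*v^3/4 + 435*v^2/8 + 545*v/8 - 175/4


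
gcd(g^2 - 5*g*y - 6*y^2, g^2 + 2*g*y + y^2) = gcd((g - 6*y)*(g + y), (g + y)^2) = g + y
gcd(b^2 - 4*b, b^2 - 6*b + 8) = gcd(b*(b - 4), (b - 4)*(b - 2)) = b - 4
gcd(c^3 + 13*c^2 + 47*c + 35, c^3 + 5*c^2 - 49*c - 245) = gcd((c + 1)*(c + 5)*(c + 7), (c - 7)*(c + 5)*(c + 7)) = c^2 + 12*c + 35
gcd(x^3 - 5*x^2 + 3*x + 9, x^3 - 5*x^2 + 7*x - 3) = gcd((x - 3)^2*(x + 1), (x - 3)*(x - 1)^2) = x - 3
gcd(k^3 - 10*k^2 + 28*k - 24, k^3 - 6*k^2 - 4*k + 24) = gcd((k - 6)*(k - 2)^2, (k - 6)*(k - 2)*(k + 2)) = k^2 - 8*k + 12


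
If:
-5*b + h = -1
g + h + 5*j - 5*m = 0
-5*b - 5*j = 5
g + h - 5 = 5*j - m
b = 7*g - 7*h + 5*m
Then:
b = 47/308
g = 173/308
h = -73/308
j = -355/308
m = -335/308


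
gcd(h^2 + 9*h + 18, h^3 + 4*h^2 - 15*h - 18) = h + 6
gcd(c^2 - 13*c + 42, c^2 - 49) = c - 7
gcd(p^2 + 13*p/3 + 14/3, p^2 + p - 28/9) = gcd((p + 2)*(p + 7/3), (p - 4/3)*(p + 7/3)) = p + 7/3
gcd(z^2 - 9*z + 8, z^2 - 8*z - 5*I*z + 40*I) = z - 8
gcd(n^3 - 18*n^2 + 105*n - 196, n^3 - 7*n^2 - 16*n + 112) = n^2 - 11*n + 28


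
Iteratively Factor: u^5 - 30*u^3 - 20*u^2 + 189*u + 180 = (u + 4)*(u^4 - 4*u^3 - 14*u^2 + 36*u + 45) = (u - 3)*(u + 4)*(u^3 - u^2 - 17*u - 15) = (u - 5)*(u - 3)*(u + 4)*(u^2 + 4*u + 3) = (u - 5)*(u - 3)*(u + 3)*(u + 4)*(u + 1)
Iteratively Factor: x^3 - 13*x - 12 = (x + 3)*(x^2 - 3*x - 4) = (x + 1)*(x + 3)*(x - 4)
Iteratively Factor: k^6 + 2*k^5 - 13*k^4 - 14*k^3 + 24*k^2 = (k)*(k^5 + 2*k^4 - 13*k^3 - 14*k^2 + 24*k) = k^2*(k^4 + 2*k^3 - 13*k^2 - 14*k + 24) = k^2*(k + 2)*(k^3 - 13*k + 12) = k^2*(k - 3)*(k + 2)*(k^2 + 3*k - 4) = k^2*(k - 3)*(k + 2)*(k + 4)*(k - 1)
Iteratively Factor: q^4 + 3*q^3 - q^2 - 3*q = (q - 1)*(q^3 + 4*q^2 + 3*q) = (q - 1)*(q + 3)*(q^2 + q) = q*(q - 1)*(q + 3)*(q + 1)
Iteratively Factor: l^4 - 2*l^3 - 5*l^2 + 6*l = (l - 1)*(l^3 - l^2 - 6*l) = (l - 3)*(l - 1)*(l^2 + 2*l) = l*(l - 3)*(l - 1)*(l + 2)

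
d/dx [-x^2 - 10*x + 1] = -2*x - 10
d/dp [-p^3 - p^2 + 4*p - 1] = -3*p^2 - 2*p + 4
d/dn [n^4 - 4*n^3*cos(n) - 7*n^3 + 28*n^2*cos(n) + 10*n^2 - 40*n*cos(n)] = 4*n^3*sin(n) + 4*n^3 - 28*n^2*sin(n) - 12*n^2*cos(n) - 21*n^2 + 40*n*sin(n) + 56*n*cos(n) + 20*n - 40*cos(n)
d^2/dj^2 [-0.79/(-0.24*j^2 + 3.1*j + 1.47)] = (0.091008*j^2 - 1.17552*j - 0.79*(0.48*j - 3.1)*(0.96*j - 6.2) - 0.557424)/(-0.24*j^2 + 3.1*j + 1.47)^3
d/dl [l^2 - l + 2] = 2*l - 1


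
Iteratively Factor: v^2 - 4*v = (v)*(v - 4)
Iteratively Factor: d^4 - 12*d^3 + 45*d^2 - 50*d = (d - 5)*(d^3 - 7*d^2 + 10*d) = (d - 5)^2*(d^2 - 2*d) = (d - 5)^2*(d - 2)*(d)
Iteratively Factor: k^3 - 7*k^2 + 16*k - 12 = (k - 3)*(k^2 - 4*k + 4) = (k - 3)*(k - 2)*(k - 2)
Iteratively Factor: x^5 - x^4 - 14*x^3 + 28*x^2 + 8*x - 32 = (x + 1)*(x^4 - 2*x^3 - 12*x^2 + 40*x - 32) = (x - 2)*(x + 1)*(x^3 - 12*x + 16) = (x - 2)^2*(x + 1)*(x^2 + 2*x - 8) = (x - 2)^2*(x + 1)*(x + 4)*(x - 2)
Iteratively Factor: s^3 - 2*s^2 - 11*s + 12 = (s - 4)*(s^2 + 2*s - 3) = (s - 4)*(s + 3)*(s - 1)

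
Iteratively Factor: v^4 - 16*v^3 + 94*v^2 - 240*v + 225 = (v - 5)*(v^3 - 11*v^2 + 39*v - 45) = (v - 5)^2*(v^2 - 6*v + 9) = (v - 5)^2*(v - 3)*(v - 3)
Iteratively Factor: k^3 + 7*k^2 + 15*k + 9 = (k + 3)*(k^2 + 4*k + 3) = (k + 1)*(k + 3)*(k + 3)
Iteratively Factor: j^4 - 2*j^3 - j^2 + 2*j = (j + 1)*(j^3 - 3*j^2 + 2*j) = (j - 1)*(j + 1)*(j^2 - 2*j) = j*(j - 1)*(j + 1)*(j - 2)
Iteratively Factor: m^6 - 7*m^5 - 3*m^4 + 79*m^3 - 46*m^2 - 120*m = (m + 3)*(m^5 - 10*m^4 + 27*m^3 - 2*m^2 - 40*m) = (m - 4)*(m + 3)*(m^4 - 6*m^3 + 3*m^2 + 10*m) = (m - 5)*(m - 4)*(m + 3)*(m^3 - m^2 - 2*m) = m*(m - 5)*(m - 4)*(m + 3)*(m^2 - m - 2) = m*(m - 5)*(m - 4)*(m + 1)*(m + 3)*(m - 2)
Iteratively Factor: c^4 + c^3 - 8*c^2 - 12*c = (c + 2)*(c^3 - c^2 - 6*c) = (c + 2)^2*(c^2 - 3*c) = (c - 3)*(c + 2)^2*(c)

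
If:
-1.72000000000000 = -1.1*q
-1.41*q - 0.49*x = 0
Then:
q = 1.56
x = -4.50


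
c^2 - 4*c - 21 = (c - 7)*(c + 3)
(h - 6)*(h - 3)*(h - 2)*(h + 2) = h^4 - 9*h^3 + 14*h^2 + 36*h - 72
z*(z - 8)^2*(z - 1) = z^4 - 17*z^3 + 80*z^2 - 64*z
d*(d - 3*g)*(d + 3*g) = d^3 - 9*d*g^2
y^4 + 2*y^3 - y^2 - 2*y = y*(y - 1)*(y + 1)*(y + 2)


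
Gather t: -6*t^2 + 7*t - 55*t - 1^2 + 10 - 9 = -6*t^2 - 48*t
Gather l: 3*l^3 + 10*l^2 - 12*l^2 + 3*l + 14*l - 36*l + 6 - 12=3*l^3 - 2*l^2 - 19*l - 6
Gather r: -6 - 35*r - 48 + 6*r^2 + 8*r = 6*r^2 - 27*r - 54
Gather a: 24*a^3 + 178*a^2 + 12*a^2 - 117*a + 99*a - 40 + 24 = 24*a^3 + 190*a^2 - 18*a - 16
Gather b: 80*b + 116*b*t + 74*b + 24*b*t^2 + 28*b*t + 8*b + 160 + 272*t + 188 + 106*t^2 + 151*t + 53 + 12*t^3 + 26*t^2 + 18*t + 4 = b*(24*t^2 + 144*t + 162) + 12*t^3 + 132*t^2 + 441*t + 405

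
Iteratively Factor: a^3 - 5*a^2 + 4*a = (a - 4)*(a^2 - a) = (a - 4)*(a - 1)*(a)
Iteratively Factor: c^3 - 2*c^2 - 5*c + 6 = (c + 2)*(c^2 - 4*c + 3) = (c - 3)*(c + 2)*(c - 1)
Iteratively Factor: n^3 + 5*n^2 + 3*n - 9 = (n - 1)*(n^2 + 6*n + 9) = (n - 1)*(n + 3)*(n + 3)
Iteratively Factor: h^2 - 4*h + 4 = (h - 2)*(h - 2)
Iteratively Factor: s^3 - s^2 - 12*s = (s)*(s^2 - s - 12) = s*(s - 4)*(s + 3)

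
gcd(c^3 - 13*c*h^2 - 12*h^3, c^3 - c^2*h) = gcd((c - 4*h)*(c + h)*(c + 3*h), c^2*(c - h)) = 1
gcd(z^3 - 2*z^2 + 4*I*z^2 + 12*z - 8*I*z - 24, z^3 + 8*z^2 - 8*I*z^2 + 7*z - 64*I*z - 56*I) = 1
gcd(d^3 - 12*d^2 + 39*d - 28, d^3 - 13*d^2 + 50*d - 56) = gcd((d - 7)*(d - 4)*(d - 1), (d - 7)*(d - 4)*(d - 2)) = d^2 - 11*d + 28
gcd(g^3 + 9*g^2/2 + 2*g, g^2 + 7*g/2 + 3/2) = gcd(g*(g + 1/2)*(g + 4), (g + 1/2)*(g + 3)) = g + 1/2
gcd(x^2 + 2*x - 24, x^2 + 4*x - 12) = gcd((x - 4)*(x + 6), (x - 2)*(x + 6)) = x + 6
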